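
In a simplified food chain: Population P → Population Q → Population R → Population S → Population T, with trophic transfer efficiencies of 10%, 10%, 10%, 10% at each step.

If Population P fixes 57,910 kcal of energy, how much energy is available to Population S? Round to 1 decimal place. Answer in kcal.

Population Q: 57910 × 0.1 = 5791 kcal
Population R: 5791 × 0.1 = 579.1 kcal
Population S: 579.1 × 0.1 = 57.91 kcal

57.9 kcal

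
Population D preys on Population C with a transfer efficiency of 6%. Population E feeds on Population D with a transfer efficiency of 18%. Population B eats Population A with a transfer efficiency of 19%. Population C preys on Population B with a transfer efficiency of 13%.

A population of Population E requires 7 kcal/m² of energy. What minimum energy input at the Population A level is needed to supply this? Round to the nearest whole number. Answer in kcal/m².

Cumulative transfer efficiency: 0.19 × 0.13 × 0.06 × 0.18 = 0.00026676
Population A energy = 7 / 0.00026676 = 26241 kcal/m²

26241 kcal/m²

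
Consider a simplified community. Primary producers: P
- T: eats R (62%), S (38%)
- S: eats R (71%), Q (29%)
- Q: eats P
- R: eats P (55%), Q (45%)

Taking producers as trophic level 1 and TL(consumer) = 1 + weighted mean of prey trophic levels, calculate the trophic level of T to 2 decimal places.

3.78

Q: 1 + 1 = 2
R: 1 + (0.55×1 + 0.45×2) = 2.45
S: 1 + (0.71×2.45 + 0.29×2) = 3.3195
T: 1 + (0.62×2.45 + 0.38×3.3195) = 3.78041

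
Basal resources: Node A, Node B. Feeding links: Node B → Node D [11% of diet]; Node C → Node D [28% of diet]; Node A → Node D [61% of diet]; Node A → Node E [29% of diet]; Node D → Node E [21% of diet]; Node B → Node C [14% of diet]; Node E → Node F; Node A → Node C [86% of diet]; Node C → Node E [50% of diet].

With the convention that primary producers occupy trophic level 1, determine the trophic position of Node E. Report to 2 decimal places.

Node C: 1 + (0.14×1 + 0.86×1) = 2
Node D: 1 + (0.28×2 + 0.61×1 + 0.11×1) = 2.28
Node E: 1 + (0.29×1 + 0.21×2.28 + 0.5×2) = 2.7688
Node F: 1 + 2.7688 = 3.7688

2.77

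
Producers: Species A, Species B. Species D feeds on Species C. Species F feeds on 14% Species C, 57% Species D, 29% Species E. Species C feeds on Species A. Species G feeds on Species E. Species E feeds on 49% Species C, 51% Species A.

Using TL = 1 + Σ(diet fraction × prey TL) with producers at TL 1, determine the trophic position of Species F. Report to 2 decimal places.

Species C: 1 + 1 = 2
Species D: 1 + 2 = 3
Species E: 1 + (0.49×2 + 0.51×1) = 2.49
Species F: 1 + (0.14×2 + 0.57×3 + 0.29×2.49) = 3.7121
Species G: 1 + 2.49 = 3.49

3.71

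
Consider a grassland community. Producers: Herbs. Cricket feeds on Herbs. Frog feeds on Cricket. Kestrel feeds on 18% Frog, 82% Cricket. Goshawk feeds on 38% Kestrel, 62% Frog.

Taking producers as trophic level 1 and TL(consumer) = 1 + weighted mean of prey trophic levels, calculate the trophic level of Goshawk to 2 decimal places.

4.07

Cricket: 1 + 1 = 2
Frog: 1 + 2 = 3
Kestrel: 1 + (0.18×3 + 0.82×2) = 3.18
Goshawk: 1 + (0.38×3.18 + 0.62×3) = 4.0684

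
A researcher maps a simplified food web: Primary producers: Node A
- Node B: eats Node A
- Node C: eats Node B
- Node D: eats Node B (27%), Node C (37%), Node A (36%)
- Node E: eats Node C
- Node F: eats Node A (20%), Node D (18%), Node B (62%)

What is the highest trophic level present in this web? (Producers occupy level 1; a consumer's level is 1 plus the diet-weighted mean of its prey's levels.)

Node B: 1 + 1 = 2
Node C: 1 + 2 = 3
Node D: 1 + (0.27×2 + 0.37×3 + 0.36×1) = 3.01
Node E: 1 + 3 = 4
Node F: 1 + (0.2×1 + 0.18×3.01 + 0.62×2) = 2.9818

4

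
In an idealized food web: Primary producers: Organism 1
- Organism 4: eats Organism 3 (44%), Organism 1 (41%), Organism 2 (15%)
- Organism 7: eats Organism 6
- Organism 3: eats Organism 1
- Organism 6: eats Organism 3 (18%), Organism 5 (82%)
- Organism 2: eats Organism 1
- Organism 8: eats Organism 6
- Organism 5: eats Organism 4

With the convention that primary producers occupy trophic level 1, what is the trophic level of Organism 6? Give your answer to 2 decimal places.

Organism 2: 1 + 1 = 2
Organism 3: 1 + 1 = 2
Organism 4: 1 + (0.44×2 + 0.41×1 + 0.15×2) = 2.59
Organism 5: 1 + 2.59 = 3.59
Organism 6: 1 + (0.18×2 + 0.82×3.59) = 4.3038
Organism 7: 1 + 4.3038 = 5.3038
Organism 8: 1 + 4.3038 = 5.3038

4.30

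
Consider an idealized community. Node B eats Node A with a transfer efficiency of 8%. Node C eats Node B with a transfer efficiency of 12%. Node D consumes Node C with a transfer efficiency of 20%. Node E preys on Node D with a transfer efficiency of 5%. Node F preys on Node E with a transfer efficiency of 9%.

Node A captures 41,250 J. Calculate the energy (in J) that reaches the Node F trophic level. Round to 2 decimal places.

Node B: 41250 × 0.08 = 3300 J
Node C: 3300 × 0.12 = 396 J
Node D: 396 × 0.2 = 79.2 J
Node E: 79.2 × 0.05 = 3.96 J
Node F: 3.96 × 0.09 = 0.3564 J

0.36 J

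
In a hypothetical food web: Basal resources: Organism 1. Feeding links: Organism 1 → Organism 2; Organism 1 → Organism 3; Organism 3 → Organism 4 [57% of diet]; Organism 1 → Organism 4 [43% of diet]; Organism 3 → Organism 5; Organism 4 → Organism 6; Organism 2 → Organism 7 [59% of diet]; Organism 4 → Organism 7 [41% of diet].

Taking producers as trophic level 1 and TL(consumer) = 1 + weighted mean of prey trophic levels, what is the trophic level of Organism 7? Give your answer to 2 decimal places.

Organism 2: 1 + 1 = 2
Organism 3: 1 + 1 = 2
Organism 4: 1 + (0.57×2 + 0.43×1) = 2.57
Organism 5: 1 + 2 = 3
Organism 6: 1 + 2.57 = 3.57
Organism 7: 1 + (0.59×2 + 0.41×2.57) = 3.2337

3.23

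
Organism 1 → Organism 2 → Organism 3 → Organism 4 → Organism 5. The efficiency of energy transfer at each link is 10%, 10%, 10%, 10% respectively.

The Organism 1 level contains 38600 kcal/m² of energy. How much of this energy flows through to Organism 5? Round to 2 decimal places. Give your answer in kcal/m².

3.86 kcal/m²

Organism 2: 38600 × 0.1 = 3860 kcal/m²
Organism 3: 3860 × 0.1 = 386 kcal/m²
Organism 4: 386 × 0.1 = 38.6 kcal/m²
Organism 5: 38.6 × 0.1 = 3.86 kcal/m²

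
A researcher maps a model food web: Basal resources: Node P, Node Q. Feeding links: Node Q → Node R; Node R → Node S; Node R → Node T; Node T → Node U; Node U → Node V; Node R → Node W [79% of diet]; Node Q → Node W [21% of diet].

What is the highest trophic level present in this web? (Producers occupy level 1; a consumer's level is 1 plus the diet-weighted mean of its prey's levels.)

Node R: 1 + 1 = 2
Node S: 1 + 2 = 3
Node T: 1 + 2 = 3
Node U: 1 + 3 = 4
Node V: 1 + 4 = 5
Node W: 1 + (0.79×2 + 0.21×1) = 2.79

5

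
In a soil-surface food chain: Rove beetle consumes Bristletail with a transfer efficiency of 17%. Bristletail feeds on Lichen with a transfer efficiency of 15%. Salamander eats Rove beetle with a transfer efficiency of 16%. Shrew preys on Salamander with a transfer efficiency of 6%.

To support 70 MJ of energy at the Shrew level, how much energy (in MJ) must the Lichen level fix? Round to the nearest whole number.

285948 MJ

Cumulative transfer efficiency: 0.15 × 0.17 × 0.16 × 0.06 = 0.0002448
Lichen energy = 70 / 0.0002448 = 285948 MJ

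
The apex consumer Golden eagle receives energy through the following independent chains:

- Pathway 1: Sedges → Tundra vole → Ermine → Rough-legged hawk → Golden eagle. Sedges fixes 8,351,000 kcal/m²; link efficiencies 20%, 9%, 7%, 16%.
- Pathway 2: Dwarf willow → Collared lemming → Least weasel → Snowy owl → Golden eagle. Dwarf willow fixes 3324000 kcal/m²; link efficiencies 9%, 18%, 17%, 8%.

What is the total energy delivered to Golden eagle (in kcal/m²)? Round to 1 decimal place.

Pathway 1: 8351000 × 0.2 × 0.09 × 0.07 × 0.16 = 1683.5616 kcal/m²
Pathway 2: 3324000 × 0.09 × 0.18 × 0.17 × 0.08 = 732.34368 kcal/m²
Total at Golden eagle: 1683.5616 + 732.34368 = 2415.90528 kcal/m²

2415.9 kcal/m²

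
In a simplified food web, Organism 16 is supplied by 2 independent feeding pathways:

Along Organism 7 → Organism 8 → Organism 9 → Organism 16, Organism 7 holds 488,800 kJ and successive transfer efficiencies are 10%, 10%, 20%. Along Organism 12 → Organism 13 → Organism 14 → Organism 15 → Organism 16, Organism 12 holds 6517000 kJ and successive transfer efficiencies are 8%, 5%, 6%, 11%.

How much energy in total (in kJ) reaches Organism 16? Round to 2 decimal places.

Via Organism 7: 488800 × 0.1 × 0.1 × 0.2 = 977.6 kJ
Via Organism 12: 6517000 × 0.08 × 0.05 × 0.06 × 0.11 = 172.0488 kJ
Total at Organism 16: 977.6 + 172.0488 = 1149.6488 kJ

1149.65 kJ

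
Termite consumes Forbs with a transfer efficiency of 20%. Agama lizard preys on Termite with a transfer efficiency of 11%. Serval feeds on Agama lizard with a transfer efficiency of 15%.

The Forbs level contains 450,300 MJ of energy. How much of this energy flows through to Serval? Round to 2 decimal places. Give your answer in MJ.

Termite: 450300 × 0.2 = 90060 MJ
Agama lizard: 90060 × 0.11 = 9906.6 MJ
Serval: 9906.6 × 0.15 = 1485.99 MJ

1485.99 MJ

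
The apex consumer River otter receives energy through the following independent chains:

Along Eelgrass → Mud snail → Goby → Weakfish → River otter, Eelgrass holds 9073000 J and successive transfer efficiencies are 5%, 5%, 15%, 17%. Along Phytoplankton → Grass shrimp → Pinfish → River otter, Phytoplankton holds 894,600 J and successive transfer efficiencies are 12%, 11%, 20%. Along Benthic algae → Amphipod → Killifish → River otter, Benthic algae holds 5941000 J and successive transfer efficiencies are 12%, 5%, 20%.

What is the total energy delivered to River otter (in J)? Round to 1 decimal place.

10069.3 J

Via Eelgrass: 9073000 × 0.05 × 0.05 × 0.15 × 0.17 = 578.40375 J
Via Phytoplankton: 894600 × 0.12 × 0.11 × 0.2 = 2361.744 J
Via Benthic algae: 5941000 × 0.12 × 0.05 × 0.2 = 7129.2 J
Total at River otter: 578.40375 + 2361.744 + 7129.2 = 10069.34775 J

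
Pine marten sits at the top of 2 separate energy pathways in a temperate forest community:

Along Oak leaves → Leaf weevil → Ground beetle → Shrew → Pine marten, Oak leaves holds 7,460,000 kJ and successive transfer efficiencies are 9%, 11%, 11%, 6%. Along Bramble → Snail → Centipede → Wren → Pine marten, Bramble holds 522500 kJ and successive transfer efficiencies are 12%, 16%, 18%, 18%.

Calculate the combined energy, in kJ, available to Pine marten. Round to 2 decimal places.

Via Oak leaves: 7460000 × 0.09 × 0.11 × 0.11 × 0.06 = 487.4364 kJ
Via Bramble: 522500 × 0.12 × 0.16 × 0.18 × 0.18 = 325.0368 kJ
Total at Pine marten: 487.4364 + 325.0368 = 812.4732 kJ

812.47 kJ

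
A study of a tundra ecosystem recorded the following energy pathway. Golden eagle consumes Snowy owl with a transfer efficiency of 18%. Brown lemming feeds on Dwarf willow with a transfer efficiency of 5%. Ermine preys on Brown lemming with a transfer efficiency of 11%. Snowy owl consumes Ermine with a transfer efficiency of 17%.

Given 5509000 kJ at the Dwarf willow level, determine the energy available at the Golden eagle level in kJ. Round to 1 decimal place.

927.2 kJ

Brown lemming: 5509000 × 0.05 = 275450 kJ
Ermine: 275450 × 0.11 = 30299.5 kJ
Snowy owl: 30299.5 × 0.17 = 5150.915 kJ
Golden eagle: 5150.915 × 0.18 = 927.1647 kJ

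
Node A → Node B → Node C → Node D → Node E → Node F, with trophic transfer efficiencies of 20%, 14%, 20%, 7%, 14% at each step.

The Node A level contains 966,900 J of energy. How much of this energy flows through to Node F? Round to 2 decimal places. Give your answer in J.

53.06 J

Node B: 966900 × 0.2 = 193380 J
Node C: 193380 × 0.14 = 27073.2 J
Node D: 27073.2 × 0.2 = 5414.64 J
Node E: 5414.64 × 0.07 = 379.0248 J
Node F: 379.0248 × 0.14 = 53.063472 J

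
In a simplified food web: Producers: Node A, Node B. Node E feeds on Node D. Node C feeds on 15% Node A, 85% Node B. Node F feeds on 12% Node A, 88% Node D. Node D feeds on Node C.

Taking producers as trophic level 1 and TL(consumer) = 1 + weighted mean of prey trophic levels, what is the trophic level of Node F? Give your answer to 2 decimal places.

3.76

Node C: 1 + (0.15×1 + 0.85×1) = 2
Node D: 1 + 2 = 3
Node E: 1 + 3 = 4
Node F: 1 + (0.12×1 + 0.88×3) = 3.76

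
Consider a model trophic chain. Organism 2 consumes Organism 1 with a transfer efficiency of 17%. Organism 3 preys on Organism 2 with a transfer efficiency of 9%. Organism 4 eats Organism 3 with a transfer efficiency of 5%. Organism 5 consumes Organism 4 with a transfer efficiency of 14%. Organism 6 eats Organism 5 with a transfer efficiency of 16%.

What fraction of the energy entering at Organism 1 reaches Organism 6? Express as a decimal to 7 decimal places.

Product of link efficiencies: 0.17 × 0.09 × 0.05 × 0.14 × 0.16 = 0.000017136

0.0000171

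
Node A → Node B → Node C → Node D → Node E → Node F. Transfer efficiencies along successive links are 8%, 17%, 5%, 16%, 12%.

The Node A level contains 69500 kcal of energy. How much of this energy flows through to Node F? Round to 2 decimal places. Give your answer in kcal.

0.91 kcal

Node B: 69500 × 0.08 = 5560 kcal
Node C: 5560 × 0.17 = 945.2 kcal
Node D: 945.2 × 0.05 = 47.26 kcal
Node E: 47.26 × 0.16 = 7.5616 kcal
Node F: 7.5616 × 0.12 = 0.907392 kcal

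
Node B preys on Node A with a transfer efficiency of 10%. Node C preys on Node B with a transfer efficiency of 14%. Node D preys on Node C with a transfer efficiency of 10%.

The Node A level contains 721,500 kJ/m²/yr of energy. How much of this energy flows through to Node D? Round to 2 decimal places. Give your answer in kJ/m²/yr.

1010.10 kJ/m²/yr

Node B: 721500 × 0.1 = 72150 kJ/m²/yr
Node C: 72150 × 0.14 = 10101 kJ/m²/yr
Node D: 10101 × 0.1 = 1010.1 kJ/m²/yr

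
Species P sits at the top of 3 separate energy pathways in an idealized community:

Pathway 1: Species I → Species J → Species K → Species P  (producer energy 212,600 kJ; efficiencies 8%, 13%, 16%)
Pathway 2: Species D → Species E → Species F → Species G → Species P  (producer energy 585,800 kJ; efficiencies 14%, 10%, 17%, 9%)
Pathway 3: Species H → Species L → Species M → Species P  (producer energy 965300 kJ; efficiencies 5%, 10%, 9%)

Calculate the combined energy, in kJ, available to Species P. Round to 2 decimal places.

913.63 kJ

Pathway 1: 212600 × 0.08 × 0.13 × 0.16 = 353.7664 kJ
Pathway 2: 585800 × 0.14 × 0.1 × 0.17 × 0.09 = 125.47836 kJ
Pathway 3: 965300 × 0.05 × 0.1 × 0.09 = 434.385 kJ
Total at Species P: 353.7664 + 125.47836 + 434.385 = 913.62976 kJ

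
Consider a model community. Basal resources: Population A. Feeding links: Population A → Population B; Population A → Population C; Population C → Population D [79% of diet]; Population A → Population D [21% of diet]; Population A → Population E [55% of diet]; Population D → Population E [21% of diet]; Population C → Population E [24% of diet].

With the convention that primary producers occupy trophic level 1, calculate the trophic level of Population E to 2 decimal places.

2.62

Population B: 1 + 1 = 2
Population C: 1 + 1 = 2
Population D: 1 + (0.79×2 + 0.21×1) = 2.79
Population E: 1 + (0.55×1 + 0.21×2.79 + 0.24×2) = 2.6159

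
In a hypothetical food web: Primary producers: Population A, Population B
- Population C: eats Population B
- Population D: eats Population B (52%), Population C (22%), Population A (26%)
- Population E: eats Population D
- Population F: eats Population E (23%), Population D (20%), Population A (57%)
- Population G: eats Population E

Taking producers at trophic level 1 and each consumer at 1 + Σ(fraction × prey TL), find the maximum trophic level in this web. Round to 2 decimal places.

4.22

Population C: 1 + 1 = 2
Population D: 1 + (0.52×1 + 0.22×2 + 0.26×1) = 2.22
Population E: 1 + 2.22 = 3.22
Population F: 1 + (0.23×3.22 + 0.2×2.22 + 0.57×1) = 2.7546
Population G: 1 + 3.22 = 4.22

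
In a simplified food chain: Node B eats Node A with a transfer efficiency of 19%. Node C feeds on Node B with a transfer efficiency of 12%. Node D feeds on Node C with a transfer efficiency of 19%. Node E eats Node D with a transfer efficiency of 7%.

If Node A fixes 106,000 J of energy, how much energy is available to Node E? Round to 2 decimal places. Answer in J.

Node B: 106000 × 0.19 = 20140 J
Node C: 20140 × 0.12 = 2416.8 J
Node D: 2416.8 × 0.19 = 459.192 J
Node E: 459.192 × 0.07 = 32.14344 J

32.14 J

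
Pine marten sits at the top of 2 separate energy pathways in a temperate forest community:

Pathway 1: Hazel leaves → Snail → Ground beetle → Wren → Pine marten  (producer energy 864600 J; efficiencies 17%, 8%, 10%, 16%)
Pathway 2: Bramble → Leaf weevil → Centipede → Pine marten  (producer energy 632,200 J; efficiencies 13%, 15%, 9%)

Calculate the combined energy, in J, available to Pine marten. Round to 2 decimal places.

Pathway 1: 864600 × 0.17 × 0.08 × 0.1 × 0.16 = 188.13696 J
Pathway 2: 632200 × 0.13 × 0.15 × 0.09 = 1109.511 J
Total at Pine marten: 188.13696 + 1109.511 = 1297.64796 J

1297.65 J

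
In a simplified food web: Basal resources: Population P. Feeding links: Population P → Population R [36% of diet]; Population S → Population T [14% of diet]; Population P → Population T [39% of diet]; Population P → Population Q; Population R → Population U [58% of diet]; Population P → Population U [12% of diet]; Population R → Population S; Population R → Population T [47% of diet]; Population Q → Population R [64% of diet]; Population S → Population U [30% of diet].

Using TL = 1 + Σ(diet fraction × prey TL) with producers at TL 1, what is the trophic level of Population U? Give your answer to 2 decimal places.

Population Q: 1 + 1 = 2
Population R: 1 + (0.64×2 + 0.36×1) = 2.64
Population S: 1 + 2.64 = 3.64
Population T: 1 + (0.39×1 + 0.47×2.64 + 0.14×3.64) = 3.1404
Population U: 1 + (0.58×2.64 + 0.3×3.64 + 0.12×1) = 3.7432

3.74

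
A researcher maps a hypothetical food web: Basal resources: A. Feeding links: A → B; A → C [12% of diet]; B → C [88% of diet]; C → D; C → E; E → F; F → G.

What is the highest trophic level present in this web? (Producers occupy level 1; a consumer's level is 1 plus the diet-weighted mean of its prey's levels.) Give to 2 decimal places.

B: 1 + 1 = 2
C: 1 + (0.12×1 + 0.88×2) = 2.88
D: 1 + 2.88 = 3.88
E: 1 + 2.88 = 3.88
F: 1 + 3.88 = 4.88
G: 1 + 4.88 = 5.88

5.88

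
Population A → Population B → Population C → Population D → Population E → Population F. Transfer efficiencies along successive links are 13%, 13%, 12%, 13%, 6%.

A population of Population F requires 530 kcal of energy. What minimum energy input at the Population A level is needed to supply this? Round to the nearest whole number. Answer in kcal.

Cumulative transfer efficiency: 0.13 × 0.13 × 0.12 × 0.13 × 0.06 = 0.0000158184
Population A energy = 530 / 0.0000158184 = 33505285 kcal

33505285 kcal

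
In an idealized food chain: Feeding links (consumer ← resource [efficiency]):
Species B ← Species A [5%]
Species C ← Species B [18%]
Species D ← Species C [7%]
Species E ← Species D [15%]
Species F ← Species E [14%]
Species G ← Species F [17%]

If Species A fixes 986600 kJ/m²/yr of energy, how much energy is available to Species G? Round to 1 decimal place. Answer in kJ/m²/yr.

Species B: 986600 × 0.05 = 49330 kJ/m²/yr
Species C: 49330 × 0.18 = 8879.4 kJ/m²/yr
Species D: 8879.4 × 0.07 = 621.558 kJ/m²/yr
Species E: 621.558 × 0.15 = 93.2337 kJ/m²/yr
Species F: 93.2337 × 0.14 = 13.052718 kJ/m²/yr
Species G: 13.052718 × 0.17 = 2.21896206 kJ/m²/yr

2.2 kJ/m²/yr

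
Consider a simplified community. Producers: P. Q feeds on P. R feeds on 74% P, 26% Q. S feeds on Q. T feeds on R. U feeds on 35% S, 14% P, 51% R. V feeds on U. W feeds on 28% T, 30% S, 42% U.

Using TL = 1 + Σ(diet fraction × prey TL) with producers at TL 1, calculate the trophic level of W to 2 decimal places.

Q: 1 + 1 = 2
R: 1 + (0.74×1 + 0.26×2) = 2.26
S: 1 + 2 = 3
T: 1 + 2.26 = 3.26
U: 1 + (0.35×3 + 0.14×1 + 0.51×2.26) = 3.3426
V: 1 + 3.3426 = 4.3426
W: 1 + (0.28×3.26 + 0.3×3 + 0.42×3.3426) = 4.216692

4.22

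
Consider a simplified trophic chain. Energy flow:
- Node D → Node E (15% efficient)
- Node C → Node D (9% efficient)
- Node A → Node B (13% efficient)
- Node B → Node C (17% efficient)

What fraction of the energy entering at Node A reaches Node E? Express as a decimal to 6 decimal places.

Product of link efficiencies: 0.13 × 0.17 × 0.09 × 0.15 = 0.00029835

0.000298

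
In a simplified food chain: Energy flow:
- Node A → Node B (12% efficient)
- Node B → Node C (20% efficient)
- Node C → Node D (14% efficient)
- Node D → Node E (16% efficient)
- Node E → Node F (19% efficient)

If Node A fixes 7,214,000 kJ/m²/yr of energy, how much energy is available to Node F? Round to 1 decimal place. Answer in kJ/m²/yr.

736.9 kJ/m²/yr

Node B: 7214000 × 0.12 = 865680 kJ/m²/yr
Node C: 865680 × 0.2 = 173136 kJ/m²/yr
Node D: 173136 × 0.14 = 24239.04 kJ/m²/yr
Node E: 24239.04 × 0.16 = 3878.2464 kJ/m²/yr
Node F: 3878.2464 × 0.19 = 736.866816 kJ/m²/yr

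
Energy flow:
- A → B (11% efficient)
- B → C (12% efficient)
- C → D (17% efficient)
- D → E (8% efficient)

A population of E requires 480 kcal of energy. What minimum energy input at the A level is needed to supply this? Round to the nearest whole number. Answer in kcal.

2673797 kcal

Cumulative transfer efficiency: 0.11 × 0.12 × 0.17 × 0.08 = 0.00017952
A energy = 480 / 0.00017952 = 2673797 kcal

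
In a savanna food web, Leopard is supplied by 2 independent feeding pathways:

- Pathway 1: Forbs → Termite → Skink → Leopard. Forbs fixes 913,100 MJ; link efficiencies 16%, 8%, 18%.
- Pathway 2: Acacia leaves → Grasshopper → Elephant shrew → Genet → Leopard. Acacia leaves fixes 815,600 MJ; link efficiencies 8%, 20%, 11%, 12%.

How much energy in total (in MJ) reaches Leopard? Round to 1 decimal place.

Pathway 1: 913100 × 0.16 × 0.08 × 0.18 = 2103.7824 MJ
Pathway 2: 815600 × 0.08 × 0.2 × 0.11 × 0.12 = 172.25472 MJ
Total at Leopard: 2103.7824 + 172.25472 = 2276.03712 MJ

2276.0 MJ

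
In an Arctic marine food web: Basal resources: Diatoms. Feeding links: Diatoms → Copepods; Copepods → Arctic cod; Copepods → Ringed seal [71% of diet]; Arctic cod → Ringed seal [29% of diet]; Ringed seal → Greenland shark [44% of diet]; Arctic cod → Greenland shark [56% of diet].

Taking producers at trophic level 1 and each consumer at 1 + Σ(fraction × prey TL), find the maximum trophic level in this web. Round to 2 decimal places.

Copepods: 1 + 1 = 2
Arctic cod: 1 + 2 = 3
Ringed seal: 1 + (0.71×2 + 0.29×3) = 3.29
Greenland shark: 1 + (0.44×3.29 + 0.56×3) = 4.1276

4.13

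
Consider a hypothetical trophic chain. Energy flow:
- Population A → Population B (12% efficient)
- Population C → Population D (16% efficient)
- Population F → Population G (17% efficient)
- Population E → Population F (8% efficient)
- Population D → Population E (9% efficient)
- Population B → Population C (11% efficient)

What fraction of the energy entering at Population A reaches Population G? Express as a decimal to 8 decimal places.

0.00000259

Product of link efficiencies: 0.12 × 0.11 × 0.16 × 0.09 × 0.08 × 0.17 = 0.000002585088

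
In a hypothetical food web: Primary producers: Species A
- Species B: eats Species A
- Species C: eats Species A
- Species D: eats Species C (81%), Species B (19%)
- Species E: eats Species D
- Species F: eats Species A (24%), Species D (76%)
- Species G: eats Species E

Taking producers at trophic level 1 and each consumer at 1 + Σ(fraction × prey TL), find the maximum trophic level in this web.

Species B: 1 + 1 = 2
Species C: 1 + 1 = 2
Species D: 1 + (0.81×2 + 0.19×2) = 3
Species E: 1 + 3 = 4
Species F: 1 + (0.24×1 + 0.76×3) = 3.52
Species G: 1 + 4 = 5

5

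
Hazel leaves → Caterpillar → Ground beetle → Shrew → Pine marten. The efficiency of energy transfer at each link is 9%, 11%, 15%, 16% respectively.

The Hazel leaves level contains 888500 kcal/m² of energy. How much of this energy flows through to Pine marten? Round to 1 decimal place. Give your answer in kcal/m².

Caterpillar: 888500 × 0.09 = 79965 kcal/m²
Ground beetle: 79965 × 0.11 = 8796.15 kcal/m²
Shrew: 8796.15 × 0.15 = 1319.4225 kcal/m²
Pine marten: 1319.4225 × 0.16 = 211.1076 kcal/m²

211.1 kcal/m²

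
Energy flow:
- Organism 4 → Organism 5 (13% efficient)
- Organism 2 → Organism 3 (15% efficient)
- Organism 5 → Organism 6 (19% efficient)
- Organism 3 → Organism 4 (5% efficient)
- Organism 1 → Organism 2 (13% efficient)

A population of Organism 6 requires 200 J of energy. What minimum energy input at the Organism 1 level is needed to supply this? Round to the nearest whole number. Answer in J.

Cumulative transfer efficiency: 0.13 × 0.15 × 0.05 × 0.13 × 0.19 = 0.0000240825
Organism 1 energy = 200 / 0.0000240825 = 8304786 J

8304786 J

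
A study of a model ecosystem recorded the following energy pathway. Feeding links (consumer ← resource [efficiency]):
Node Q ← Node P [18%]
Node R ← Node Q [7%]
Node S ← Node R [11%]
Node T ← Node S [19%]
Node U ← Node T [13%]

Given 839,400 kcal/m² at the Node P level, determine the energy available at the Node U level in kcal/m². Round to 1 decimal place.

Node Q: 839400 × 0.18 = 151092 kcal/m²
Node R: 151092 × 0.07 = 10576.44 kcal/m²
Node S: 10576.44 × 0.11 = 1163.4084 kcal/m²
Node T: 1163.4084 × 0.19 = 221.047596 kcal/m²
Node U: 221.047596 × 0.13 = 28.73618748 kcal/m²

28.7 kcal/m²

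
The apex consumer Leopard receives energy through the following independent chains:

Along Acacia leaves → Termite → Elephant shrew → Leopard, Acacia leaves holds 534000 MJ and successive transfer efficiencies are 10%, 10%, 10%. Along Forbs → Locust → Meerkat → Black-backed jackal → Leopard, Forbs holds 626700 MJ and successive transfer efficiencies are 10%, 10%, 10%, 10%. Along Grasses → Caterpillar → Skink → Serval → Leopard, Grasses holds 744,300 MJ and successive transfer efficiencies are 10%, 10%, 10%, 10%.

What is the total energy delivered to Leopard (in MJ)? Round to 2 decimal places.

Via Acacia leaves: 534000 × 0.1 × 0.1 × 0.1 = 534 MJ
Via Forbs: 626700 × 0.1 × 0.1 × 0.1 × 0.1 = 62.67 MJ
Via Grasses: 744300 × 0.1 × 0.1 × 0.1 × 0.1 = 74.43 MJ
Total at Leopard: 534 + 62.67 + 74.43 = 671.1 MJ

671.10 MJ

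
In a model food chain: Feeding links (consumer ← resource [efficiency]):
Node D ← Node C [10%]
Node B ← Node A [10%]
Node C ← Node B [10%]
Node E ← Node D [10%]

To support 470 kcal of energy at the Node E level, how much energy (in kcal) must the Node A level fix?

4700000 kcal

Cumulative transfer efficiency: 0.1 × 0.1 × 0.1 × 0.1 = 0.0001
Node A energy = 470 / 0.0001 = 4700000 kcal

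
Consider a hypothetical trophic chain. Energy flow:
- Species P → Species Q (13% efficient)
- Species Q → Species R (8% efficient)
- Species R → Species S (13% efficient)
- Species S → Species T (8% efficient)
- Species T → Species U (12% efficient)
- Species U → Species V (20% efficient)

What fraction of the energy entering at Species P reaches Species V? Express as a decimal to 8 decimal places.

Product of link efficiencies: 0.13 × 0.08 × 0.13 × 0.08 × 0.12 × 0.2 = 0.00000259584

0.00000260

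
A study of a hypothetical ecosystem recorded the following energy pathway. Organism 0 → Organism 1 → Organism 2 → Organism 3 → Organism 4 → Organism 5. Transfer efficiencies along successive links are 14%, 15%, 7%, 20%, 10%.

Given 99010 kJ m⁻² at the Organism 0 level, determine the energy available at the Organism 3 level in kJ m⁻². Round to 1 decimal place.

145.5 kJ m⁻²

Organism 1: 99010 × 0.14 = 13861.4 kJ m⁻²
Organism 2: 13861.4 × 0.15 = 2079.21 kJ m⁻²
Organism 3: 2079.21 × 0.07 = 145.5447 kJ m⁻²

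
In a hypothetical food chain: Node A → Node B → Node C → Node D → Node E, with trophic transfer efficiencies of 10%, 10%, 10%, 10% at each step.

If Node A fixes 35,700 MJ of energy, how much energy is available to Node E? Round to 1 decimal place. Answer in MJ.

Node B: 35700 × 0.1 = 3570 MJ
Node C: 3570 × 0.1 = 357 MJ
Node D: 357 × 0.1 = 35.7 MJ
Node E: 35.7 × 0.1 = 3.57 MJ

3.6 MJ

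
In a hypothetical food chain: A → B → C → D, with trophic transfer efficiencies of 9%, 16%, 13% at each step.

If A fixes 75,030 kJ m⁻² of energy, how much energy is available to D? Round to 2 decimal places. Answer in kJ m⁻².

140.46 kJ m⁻²

B: 75030 × 0.09 = 6752.7 kJ m⁻²
C: 6752.7 × 0.16 = 1080.432 kJ m⁻²
D: 1080.432 × 0.13 = 140.45616 kJ m⁻²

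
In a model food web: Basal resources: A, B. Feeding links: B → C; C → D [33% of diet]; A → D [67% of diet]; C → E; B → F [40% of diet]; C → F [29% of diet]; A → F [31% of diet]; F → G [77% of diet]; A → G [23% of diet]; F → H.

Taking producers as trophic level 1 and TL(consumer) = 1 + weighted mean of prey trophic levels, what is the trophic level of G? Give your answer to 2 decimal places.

C: 1 + 1 = 2
D: 1 + (0.33×2 + 0.67×1) = 2.33
E: 1 + 2 = 3
F: 1 + (0.4×1 + 0.29×2 + 0.31×1) = 2.29
G: 1 + (0.77×2.29 + 0.23×1) = 2.9933
H: 1 + 2.29 = 3.29

2.99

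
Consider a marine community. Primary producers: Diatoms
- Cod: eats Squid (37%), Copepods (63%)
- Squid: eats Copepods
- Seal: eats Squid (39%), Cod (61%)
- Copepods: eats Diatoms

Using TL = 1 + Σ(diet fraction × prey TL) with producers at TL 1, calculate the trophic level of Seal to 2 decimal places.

Copepods: 1 + 1 = 2
Squid: 1 + 2 = 3
Cod: 1 + (0.37×3 + 0.63×2) = 3.37
Seal: 1 + (0.39×3 + 0.61×3.37) = 4.2257

4.23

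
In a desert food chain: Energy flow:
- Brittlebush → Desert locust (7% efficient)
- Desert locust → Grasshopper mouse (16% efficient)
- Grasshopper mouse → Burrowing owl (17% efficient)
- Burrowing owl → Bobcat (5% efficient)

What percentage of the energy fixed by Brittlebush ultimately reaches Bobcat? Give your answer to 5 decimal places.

Product of link efficiencies: 0.07 × 0.16 × 0.17 × 0.05 = 0.0000952
As a percentage: 0.0000952 × 100 = 0.00952%

0.00952%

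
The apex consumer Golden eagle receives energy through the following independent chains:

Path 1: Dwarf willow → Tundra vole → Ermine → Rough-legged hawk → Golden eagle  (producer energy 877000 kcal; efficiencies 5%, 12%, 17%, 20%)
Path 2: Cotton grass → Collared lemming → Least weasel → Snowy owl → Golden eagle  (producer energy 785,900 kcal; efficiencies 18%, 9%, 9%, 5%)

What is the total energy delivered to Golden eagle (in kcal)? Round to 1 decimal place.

236.2 kcal

Path 1: 877000 × 0.05 × 0.12 × 0.17 × 0.2 = 178.908 kcal
Path 2: 785900 × 0.18 × 0.09 × 0.09 × 0.05 = 57.29211 kcal
Total at Golden eagle: 178.908 + 57.29211 = 236.20011 kcal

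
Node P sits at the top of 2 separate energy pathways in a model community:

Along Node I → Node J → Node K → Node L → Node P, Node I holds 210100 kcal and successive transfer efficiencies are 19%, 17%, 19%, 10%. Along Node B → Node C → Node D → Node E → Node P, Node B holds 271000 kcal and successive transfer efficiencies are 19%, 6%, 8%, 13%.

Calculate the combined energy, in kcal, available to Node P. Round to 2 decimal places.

161.07 kcal

Via Node I: 210100 × 0.19 × 0.17 × 0.19 × 0.1 = 128.93837 kcal
Via Node B: 271000 × 0.19 × 0.06 × 0.08 × 0.13 = 32.12976 kcal
Total at Node P: 128.93837 + 32.12976 = 161.06813 kcal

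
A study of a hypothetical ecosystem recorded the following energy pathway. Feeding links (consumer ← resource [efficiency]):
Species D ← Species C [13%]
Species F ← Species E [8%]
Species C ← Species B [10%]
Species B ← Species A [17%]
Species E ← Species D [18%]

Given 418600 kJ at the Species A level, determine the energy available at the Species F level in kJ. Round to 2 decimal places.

13.32 kJ

Species B: 418600 × 0.17 = 71162 kJ
Species C: 71162 × 0.1 = 7116.2 kJ
Species D: 7116.2 × 0.13 = 925.106 kJ
Species E: 925.106 × 0.18 = 166.51908 kJ
Species F: 166.51908 × 0.08 = 13.3215264 kJ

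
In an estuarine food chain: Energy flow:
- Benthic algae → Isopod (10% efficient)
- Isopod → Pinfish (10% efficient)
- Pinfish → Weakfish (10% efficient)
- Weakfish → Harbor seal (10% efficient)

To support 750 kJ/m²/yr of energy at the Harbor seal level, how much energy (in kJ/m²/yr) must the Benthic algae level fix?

7500000 kJ/m²/yr

Cumulative transfer efficiency: 0.1 × 0.1 × 0.1 × 0.1 = 0.0001
Benthic algae energy = 750 / 0.0001 = 7500000 kJ/m²/yr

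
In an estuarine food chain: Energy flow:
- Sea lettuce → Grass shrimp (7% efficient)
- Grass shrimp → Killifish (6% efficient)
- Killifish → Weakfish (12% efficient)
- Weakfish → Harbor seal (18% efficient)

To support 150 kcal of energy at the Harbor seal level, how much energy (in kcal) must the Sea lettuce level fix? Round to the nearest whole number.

Cumulative transfer efficiency: 0.07 × 0.06 × 0.12 × 0.18 = 0.00009072
Sea lettuce energy = 150 / 0.00009072 = 1653439 kcal

1653439 kcal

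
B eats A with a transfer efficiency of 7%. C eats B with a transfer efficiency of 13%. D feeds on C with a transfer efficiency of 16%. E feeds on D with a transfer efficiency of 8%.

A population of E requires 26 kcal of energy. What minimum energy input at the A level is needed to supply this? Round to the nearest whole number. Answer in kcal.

Cumulative transfer efficiency: 0.07 × 0.13 × 0.16 × 0.08 = 0.00011648
A energy = 26 / 0.00011648 = 223214 kcal

223214 kcal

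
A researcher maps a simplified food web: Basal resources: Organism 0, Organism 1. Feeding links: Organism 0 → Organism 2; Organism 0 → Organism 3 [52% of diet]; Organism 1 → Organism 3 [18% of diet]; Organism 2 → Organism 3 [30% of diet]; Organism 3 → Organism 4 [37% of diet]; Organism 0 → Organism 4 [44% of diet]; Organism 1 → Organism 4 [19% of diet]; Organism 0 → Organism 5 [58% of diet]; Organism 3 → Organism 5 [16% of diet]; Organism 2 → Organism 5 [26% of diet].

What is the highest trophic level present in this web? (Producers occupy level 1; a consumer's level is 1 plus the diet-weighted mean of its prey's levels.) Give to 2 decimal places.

Organism 2: 1 + 1 = 2
Organism 3: 1 + (0.52×1 + 0.18×1 + 0.3×2) = 2.3
Organism 4: 1 + (0.37×2.3 + 0.44×1 + 0.19×1) = 2.481
Organism 5: 1 + (0.58×1 + 0.16×2.3 + 0.26×2) = 2.468

2.48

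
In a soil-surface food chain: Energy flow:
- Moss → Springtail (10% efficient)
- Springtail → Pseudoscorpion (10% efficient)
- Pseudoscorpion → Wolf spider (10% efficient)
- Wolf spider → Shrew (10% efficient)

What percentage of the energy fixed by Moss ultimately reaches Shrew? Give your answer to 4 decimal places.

Product of link efficiencies: 0.1 × 0.1 × 0.1 × 0.1 = 0.0001
As a percentage: 0.0001 × 100 = 0.0100%

0.0100%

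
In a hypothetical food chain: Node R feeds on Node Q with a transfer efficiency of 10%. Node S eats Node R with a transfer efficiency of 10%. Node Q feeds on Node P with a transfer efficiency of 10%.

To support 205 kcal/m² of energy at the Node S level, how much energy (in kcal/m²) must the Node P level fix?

205000 kcal/m²

Cumulative transfer efficiency: 0.1 × 0.1 × 0.1 = 0.001
Node P energy = 205 / 0.001 = 205000 kcal/m²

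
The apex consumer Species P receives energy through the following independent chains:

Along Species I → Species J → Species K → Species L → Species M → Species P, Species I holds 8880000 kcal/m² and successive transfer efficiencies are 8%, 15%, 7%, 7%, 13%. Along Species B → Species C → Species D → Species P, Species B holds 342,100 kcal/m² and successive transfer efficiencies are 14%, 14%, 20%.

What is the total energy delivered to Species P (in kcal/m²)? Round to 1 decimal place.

Via Species I: 8880000 × 0.08 × 0.15 × 0.07 × 0.07 × 0.13 = 67.87872 kcal/m²
Via Species B: 342100 × 0.14 × 0.14 × 0.2 = 1341.032 kcal/m²
Total at Species P: 67.87872 + 1341.032 = 1408.91072 kcal/m²

1408.9 kcal/m²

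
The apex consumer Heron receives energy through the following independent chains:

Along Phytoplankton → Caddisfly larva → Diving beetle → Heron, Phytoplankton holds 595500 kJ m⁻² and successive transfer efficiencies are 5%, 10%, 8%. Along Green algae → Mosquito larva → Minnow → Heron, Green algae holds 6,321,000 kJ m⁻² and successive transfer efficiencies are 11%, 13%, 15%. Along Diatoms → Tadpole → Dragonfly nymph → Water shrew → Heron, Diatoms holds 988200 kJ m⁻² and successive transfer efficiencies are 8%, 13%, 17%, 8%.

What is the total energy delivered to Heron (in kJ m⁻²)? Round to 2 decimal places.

13936.52 kJ m⁻²

Via Phytoplankton: 595500 × 0.05 × 0.1 × 0.08 = 238.2 kJ m⁻²
Via Green algae: 6321000 × 0.11 × 0.13 × 0.15 = 13558.545 kJ m⁻²
Via Diatoms: 988200 × 0.08 × 0.13 × 0.17 × 0.08 = 139.771008 kJ m⁻²
Total at Heron: 238.2 + 13558.545 + 139.771008 = 13936.516008 kJ m⁻²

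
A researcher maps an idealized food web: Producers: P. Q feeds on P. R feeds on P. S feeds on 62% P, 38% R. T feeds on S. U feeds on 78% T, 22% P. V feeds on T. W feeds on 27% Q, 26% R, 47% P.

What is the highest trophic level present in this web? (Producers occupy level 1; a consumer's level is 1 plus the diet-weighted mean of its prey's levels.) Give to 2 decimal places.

Q: 1 + 1 = 2
R: 1 + 1 = 2
S: 1 + (0.62×1 + 0.38×2) = 2.38
T: 1 + 2.38 = 3.38
U: 1 + (0.78×3.38 + 0.22×1) = 3.8564
V: 1 + 3.38 = 4.38
W: 1 + (0.27×2 + 0.26×2 + 0.47×1) = 2.53

4.38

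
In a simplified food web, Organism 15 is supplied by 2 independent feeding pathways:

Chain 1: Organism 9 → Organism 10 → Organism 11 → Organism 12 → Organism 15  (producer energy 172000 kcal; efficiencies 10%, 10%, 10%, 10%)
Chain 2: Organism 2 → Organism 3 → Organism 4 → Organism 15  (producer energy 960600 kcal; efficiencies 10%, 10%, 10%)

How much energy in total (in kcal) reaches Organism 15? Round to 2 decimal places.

977.80 kcal

Chain 1: 172000 × 0.1 × 0.1 × 0.1 × 0.1 = 17.2 kcal
Chain 2: 960600 × 0.1 × 0.1 × 0.1 = 960.6 kcal
Total at Organism 15: 17.2 + 960.6 = 977.8 kcal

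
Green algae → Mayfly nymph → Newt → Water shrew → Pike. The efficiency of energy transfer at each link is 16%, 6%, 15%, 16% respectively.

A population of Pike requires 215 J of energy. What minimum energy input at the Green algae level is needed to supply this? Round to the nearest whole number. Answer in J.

933160 J

Cumulative transfer efficiency: 0.16 × 0.06 × 0.15 × 0.16 = 0.0002304
Green algae energy = 215 / 0.0002304 = 933160 J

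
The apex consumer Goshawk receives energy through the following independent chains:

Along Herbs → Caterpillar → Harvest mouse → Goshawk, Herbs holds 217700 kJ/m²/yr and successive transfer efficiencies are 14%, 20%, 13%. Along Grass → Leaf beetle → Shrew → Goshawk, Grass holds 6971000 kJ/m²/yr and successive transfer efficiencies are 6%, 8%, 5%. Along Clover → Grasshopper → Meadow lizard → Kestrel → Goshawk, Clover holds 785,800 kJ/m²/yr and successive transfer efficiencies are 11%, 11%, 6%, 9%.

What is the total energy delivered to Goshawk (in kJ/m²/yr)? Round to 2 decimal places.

Via Herbs: 217700 × 0.14 × 0.2 × 0.13 = 792.428 kJ/m²/yr
Via Grass: 6971000 × 0.06 × 0.08 × 0.05 = 1673.04 kJ/m²/yr
Via Clover: 785800 × 0.11 × 0.11 × 0.06 × 0.09 = 51.344172 kJ/m²/yr
Total at Goshawk: 792.428 + 1673.04 + 51.344172 = 2516.812172 kJ/m²/yr

2516.81 kJ/m²/yr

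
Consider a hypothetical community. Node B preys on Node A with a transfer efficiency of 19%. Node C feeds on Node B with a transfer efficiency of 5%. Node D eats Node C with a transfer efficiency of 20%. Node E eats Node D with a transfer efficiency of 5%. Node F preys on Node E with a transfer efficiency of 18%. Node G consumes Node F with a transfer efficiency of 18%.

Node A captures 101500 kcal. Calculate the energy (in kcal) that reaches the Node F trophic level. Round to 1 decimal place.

1.7 kcal

Node B: 101500 × 0.19 = 19285 kcal
Node C: 19285 × 0.05 = 964.25 kcal
Node D: 964.25 × 0.2 = 192.85 kcal
Node E: 192.85 × 0.05 = 9.6425 kcal
Node F: 9.6425 × 0.18 = 1.73565 kcal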